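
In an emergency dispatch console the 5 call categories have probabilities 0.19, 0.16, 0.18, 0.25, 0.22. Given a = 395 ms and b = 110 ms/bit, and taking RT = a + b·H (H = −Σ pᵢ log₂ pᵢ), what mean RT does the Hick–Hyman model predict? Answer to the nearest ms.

H = 0.19·log₂(1/0.19) + 0.16·log₂(1/0.16) + 0.18·log₂(1/0.18) + 0.25·log₂(1/0.25) + 0.22·log₂(1/0.22) = 2.3041 bits.
RT = 395 + 110 × 2.3041 = 648.45 ms.

648 ms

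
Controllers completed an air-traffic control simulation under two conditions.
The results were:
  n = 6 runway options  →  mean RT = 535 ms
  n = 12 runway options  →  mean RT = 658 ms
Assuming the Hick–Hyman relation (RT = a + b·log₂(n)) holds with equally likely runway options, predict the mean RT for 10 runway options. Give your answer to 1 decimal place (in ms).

Fit slope and intercept:
  b = (658 − 535) / (log₂ 12 − log₂ 6) = 123 / (3.5850 − 2.5850) = 123.000 ms/bit
  a = 535 − 123.000 × 2.5850 = 217.050 ms
Then RT(10) = 217.050 + 123.000 × log₂ 10 = 217.050 + 123.000 × 3.3219 ≈ 625.647 ms.

625.6 ms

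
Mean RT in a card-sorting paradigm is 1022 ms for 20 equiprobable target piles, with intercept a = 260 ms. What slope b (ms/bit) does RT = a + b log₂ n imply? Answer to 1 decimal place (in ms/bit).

176.3 ms/bit

b = (1022 − 260) / log₂(20) = 762 / 4.3219 = 176.310 ms/bit.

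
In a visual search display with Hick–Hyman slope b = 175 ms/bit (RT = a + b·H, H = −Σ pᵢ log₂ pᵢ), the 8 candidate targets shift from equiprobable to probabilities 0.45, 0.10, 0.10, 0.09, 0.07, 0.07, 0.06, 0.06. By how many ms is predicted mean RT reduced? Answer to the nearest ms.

Equiprobable entropy H₀ = log₂ 8 = 3.0000 bits.
Skewed entropy H = −Σ pᵢ log₂ pᵢ = 2.5196 bits.
ΔRT = b·(H₀ − H) = 175 × 0.4804 = 84.07 ms.

84 ms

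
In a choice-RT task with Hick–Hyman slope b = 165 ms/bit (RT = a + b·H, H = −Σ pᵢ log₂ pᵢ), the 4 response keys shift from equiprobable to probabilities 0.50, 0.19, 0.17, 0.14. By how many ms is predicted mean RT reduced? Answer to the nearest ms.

Equiprobable entropy H₀ = log₂ 4 = 2.0000 bits.
Skewed entropy H = −Σ pᵢ log₂ pᵢ = 1.7869 bits.
ΔRT = b·(H₀ − H) = 165 × 0.2131 = 35.16 ms.

35 ms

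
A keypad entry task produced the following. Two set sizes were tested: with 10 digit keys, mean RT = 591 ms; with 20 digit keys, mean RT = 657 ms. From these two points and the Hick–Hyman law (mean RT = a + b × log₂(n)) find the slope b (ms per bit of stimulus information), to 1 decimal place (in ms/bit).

The slope on a log₂ axis is (657 − 591) / (4.3219 − 3.3219) = 66.000 ms/bit.

66.0 ms/bit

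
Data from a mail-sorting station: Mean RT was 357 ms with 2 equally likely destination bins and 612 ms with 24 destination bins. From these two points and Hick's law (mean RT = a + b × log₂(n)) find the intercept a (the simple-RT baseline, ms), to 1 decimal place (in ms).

285.9 ms

b = (RT₂ − RT₁)/(log₂ n₂ − log₂ n₁) = (612 − 357)/(4.5850 − 1) = 71.130 ms/bit.
Intercept: a = 357 − 71.130·log₂(2) = 285.870 ms.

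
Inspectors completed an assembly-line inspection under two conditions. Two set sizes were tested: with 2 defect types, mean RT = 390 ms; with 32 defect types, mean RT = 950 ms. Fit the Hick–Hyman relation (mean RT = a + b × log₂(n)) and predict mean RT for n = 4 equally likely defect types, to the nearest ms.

Fit slope and intercept:
  b = (950 − 390) / (log₂ 32 − log₂ 2) = 560 / (5 − 1) = 140 ms/bit
  a = 390 − 140 × 1 = 250 ms
Then RT(4) = 250 + 140 × log₂ 4 = 250 + 140 × 2 ≈ 530.000 ms.

530 ms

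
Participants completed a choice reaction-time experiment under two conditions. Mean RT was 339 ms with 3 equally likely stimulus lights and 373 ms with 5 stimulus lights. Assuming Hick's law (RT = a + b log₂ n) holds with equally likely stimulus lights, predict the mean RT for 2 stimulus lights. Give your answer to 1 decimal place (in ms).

312.0 ms

Solve the two-equation system in a and b:
  b = (373 − 339) / (log₂ 5 − log₂ 3) = 34 / (2.3219 − 1.5850) = 46.135 ms/bit
  a = 339 − 46.135 × 1.5850 = 265.878 ms
Then RT(2) = 265.878 + 46.135 × log₂ 2 = 265.878 + 46.135 × 1 ≈ 312.013 ms.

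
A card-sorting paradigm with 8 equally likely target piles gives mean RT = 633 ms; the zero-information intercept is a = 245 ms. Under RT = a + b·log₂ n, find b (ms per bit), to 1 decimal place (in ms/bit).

129.3 ms/bit

b = (633 − 245) / log₂(8) = 388 / 3 = 129.333 ms/bit.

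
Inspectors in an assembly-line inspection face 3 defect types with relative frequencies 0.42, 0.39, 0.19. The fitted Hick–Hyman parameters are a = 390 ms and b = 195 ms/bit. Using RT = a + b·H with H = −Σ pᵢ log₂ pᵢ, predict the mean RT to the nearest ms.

685 ms

H = 0.42·log₂(1/0.42) + 0.39·log₂(1/0.39) + 0.19·log₂(1/0.19) = 1.5107 bits.
RT = 390 + 195 × 1.5107 = 684.58 ms.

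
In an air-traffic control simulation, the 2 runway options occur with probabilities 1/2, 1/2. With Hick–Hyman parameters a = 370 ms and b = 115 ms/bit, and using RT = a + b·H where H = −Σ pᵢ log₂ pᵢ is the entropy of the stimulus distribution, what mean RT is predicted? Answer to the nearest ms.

485 ms

H = −Σ pᵢ log₂ pᵢ = 0.5·1 + 0.5·1 = 1.000 bits.
RT = 370 + 115 × 1.000 = 485.00 ms.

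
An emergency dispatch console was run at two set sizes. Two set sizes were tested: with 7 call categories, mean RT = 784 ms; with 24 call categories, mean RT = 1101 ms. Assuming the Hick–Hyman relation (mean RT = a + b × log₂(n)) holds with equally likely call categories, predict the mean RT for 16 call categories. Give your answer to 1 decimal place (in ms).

Solve the two-equation system in a and b:
  b = (1101 − 784) / (log₂ 24 − log₂ 7) = 317 / (4.5850 − 2.8074) = 178.330 ms/bit
  a = 784 − 178.330 × 2.8074 = 283.366 ms
Then RT(16) = 283.366 + 178.330 × log₂ 16 = 283.366 + 178.330 × 4 ≈ 996.684 ms.

996.7 ms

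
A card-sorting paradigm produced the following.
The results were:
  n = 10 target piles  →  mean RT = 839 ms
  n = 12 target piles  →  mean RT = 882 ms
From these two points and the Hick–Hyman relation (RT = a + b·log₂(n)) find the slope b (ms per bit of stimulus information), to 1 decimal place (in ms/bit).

163.5 ms/bit

The slope on a log₂ axis is (882 − 839) / (3.5850 − 3.3219) = 163.477 ms/bit.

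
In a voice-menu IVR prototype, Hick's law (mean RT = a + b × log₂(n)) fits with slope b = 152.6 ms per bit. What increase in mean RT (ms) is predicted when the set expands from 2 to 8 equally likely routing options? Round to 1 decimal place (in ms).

305.2 ms

ΔRT = (a + b log₂ n₂) − (a + b log₂ n₁) = b·(log₂ n₂ − log₂ n₁).
log₂(8) − log₂(2) = log₂(8/2) = log₂(4) = 2.
ΔRT = 152.6 × 2.0000 = 305.200 ms.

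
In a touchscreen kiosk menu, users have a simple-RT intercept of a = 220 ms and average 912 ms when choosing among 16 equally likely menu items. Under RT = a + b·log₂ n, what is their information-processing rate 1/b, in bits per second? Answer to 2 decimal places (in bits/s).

b = (912 − 220)/log₂ 16 = 692/4 = 173.000 ms per bit = 0.17300 s/bit; the reciprocal is 5.780 bits/s.

5.78 bits/s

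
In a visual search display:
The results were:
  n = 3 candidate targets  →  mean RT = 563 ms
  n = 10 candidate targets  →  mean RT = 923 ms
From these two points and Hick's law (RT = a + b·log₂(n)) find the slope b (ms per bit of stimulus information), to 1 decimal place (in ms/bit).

207.3 ms/bit

Slope: b = (923 − 563) / (log₂ 10 − log₂ 3) = 360/1.7370 = 207.258 ms/bit.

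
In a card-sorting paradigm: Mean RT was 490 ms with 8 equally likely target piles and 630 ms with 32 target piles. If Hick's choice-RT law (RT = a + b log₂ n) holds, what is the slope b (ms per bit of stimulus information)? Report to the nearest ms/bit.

70 ms/bit

Slope: b = (630 − 490) / (log₂ 32 − log₂ 8) = 140/2.0000 = 70 ms/bit.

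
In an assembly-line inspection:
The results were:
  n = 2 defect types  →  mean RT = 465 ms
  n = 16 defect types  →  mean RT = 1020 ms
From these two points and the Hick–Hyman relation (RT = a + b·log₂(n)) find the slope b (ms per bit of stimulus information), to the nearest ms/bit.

185 ms/bit

Slope: b = (1020 − 465) / (log₂ 16 − log₂ 2) = 555/3.0000 = 185 ms/bit.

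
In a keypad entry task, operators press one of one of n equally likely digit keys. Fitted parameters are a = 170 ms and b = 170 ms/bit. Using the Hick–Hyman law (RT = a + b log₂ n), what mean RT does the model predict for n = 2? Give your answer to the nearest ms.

log₂(2) = 1 bits, so RT = 170 + 170 × 1 ≈ 340.000 ms.

340 ms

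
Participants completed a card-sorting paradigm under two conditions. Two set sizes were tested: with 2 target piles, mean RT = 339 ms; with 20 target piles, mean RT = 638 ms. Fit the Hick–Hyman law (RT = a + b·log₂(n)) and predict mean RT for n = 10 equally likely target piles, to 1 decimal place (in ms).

RT is linear in log₂ n, so two points fix the line:
  b = (638 − 339) / (log₂ 20 − log₂ 2) = 299 / (4.3219 − 1) = 90.008 ms/bit
  a = 339 − 90.008 × 1 = 248.992 ms
Then RT(10) = 248.992 + 90.008 × log₂ 10 = 248.992 + 90.008 × 3.3219 ≈ 547.992 ms.

548.0 ms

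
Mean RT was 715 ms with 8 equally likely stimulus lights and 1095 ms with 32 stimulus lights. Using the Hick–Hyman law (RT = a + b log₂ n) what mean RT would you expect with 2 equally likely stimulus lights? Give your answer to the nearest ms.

Fit slope and intercept:
  b = (1095 − 715) / (log₂ 32 − log₂ 8) = 380 / (5 − 3) = 190 ms/bit
  a = 715 − 190 × 3 = 145 ms
Then RT(2) = 145 + 190 × log₂ 2 = 145 + 190 × 1 ≈ 335.000 ms.

335 ms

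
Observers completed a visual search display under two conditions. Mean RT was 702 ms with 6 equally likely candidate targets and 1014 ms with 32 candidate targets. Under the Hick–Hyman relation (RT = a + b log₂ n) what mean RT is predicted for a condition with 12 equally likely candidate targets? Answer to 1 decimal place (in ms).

Solve the two-equation system in a and b:
  b = (1014 − 702) / (log₂ 32 − log₂ 6) = 312 / (5 − 2.5850) = 129.191 ms/bit
  a = 702 − 129.191 × 2.5850 = 368.047 ms
Then RT(12) = 368.047 + 129.191 × log₂ 12 = 368.047 + 129.191 × 3.5850 ≈ 831.191 ms.

831.2 ms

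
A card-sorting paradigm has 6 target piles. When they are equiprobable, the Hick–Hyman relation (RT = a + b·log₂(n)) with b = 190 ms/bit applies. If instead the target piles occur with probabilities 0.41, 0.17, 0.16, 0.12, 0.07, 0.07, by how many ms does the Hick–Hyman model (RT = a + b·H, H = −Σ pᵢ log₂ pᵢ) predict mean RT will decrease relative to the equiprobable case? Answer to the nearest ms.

56 ms

Equiprobable entropy H₀ = log₂ 6 = 2.5850 bits.
Skewed entropy H = −Σ pᵢ log₂ pᵢ = 2.2892 bits.
ΔRT = b·(H₀ − H) = 190 × 0.2958 = 56.20 ms.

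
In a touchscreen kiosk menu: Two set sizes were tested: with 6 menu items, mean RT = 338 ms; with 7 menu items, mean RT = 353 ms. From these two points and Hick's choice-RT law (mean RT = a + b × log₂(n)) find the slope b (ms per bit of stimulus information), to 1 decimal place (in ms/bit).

67.4 ms/bit

Slope: b = (353 − 338) / (log₂ 7 − log₂ 6) = 15/0.2224 = 67.448 ms/bit.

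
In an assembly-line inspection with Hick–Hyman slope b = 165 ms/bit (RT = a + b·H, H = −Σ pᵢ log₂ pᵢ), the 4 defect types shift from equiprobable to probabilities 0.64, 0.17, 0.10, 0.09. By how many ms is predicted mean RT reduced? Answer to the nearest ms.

84 ms

Equiprobable entropy H₀ = log₂ 4 = 2.0000 bits.
Skewed entropy H = −Σ pᵢ log₂ pᵢ = 1.4915 bits.
ΔRT = b·(H₀ − H) = 165 × 0.5085 = 83.90 ms.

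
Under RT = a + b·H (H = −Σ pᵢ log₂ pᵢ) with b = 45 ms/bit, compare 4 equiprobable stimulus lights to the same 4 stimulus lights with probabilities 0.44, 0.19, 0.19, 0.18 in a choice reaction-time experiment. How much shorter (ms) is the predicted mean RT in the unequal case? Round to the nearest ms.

The RT saving is b·ΔH. Equiprobable H₀ = log₂(4) = 2.0000 bits; with the given probabilities H = 1.8769 bits.
b·(H₀ − H) = 45 × (2.0000 − 1.8769) = 5.54 ms.

6 ms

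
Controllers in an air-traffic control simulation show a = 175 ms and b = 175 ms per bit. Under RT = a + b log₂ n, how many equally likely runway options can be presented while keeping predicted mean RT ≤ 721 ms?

8

Set 175 + 175·log₂ n ≤ 721 → log₂ n ≤ (721 − 175)/175 = 3.1200.
So n ≤ 2^3.1200 = 8.694; the largest integer n is 8.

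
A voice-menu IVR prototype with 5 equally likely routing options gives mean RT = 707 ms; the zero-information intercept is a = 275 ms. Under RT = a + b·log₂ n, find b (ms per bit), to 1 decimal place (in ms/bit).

186.1 ms/bit

5 alternatives carry log₂ 5 = 2.3219 bits; the choice cost is 707 − 275 = 432 ms, so b = 432/2.3219 = 186.052 ms/bit.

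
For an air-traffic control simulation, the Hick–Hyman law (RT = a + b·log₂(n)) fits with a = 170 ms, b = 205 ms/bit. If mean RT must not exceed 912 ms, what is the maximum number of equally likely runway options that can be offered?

12

205·log₂ n ≤ 912 − 170 = 742, giving log₂ n ≤ 3.6195 and n ≤ 12.291. The largest whole number is 12.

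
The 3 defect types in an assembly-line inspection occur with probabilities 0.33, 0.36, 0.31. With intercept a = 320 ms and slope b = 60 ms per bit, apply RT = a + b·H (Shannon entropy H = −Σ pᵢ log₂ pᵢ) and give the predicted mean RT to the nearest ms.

415 ms

H = 0.33·log₂(1/0.33) + 0.36·log₂(1/0.36) + 0.31·log₂(1/0.31) = 1.5822 bits.
RT = 320 + 60 × 1.5822 = 414.93 ms.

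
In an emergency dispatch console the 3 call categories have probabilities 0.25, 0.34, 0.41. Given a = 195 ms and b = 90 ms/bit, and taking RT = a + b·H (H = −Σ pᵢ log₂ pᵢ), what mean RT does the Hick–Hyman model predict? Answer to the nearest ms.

335 ms

H = 0.25·log₂(1/0.25) + 0.34·log₂(1/0.34) + 0.41·log₂(1/0.41) = 1.5566 bits.
RT = 195 + 90 × 1.5566 = 335.09 ms.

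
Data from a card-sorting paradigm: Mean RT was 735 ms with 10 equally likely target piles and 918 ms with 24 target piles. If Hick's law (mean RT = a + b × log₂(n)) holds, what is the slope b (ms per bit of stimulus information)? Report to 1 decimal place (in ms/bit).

b = (RT₂ − RT₁)/(log₂ n₂ − log₂ n₁) = (918 − 735)/(4.5850 − 3.3219) = 144.889 ms/bit.

144.9 ms/bit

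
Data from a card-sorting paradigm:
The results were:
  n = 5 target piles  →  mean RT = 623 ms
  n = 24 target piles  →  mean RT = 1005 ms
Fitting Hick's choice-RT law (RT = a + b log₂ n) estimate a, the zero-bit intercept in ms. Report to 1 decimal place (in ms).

The slope on a log₂ axis is (1005 − 623) / (4.5850 − 2.3219) = 168.800 ms/bit.
Intercept: a = 623 − 168.800·log₂(5) = 231.059 ms.

231.1 ms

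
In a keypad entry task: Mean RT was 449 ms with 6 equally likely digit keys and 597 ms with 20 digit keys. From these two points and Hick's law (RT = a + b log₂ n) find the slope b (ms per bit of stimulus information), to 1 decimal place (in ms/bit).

85.2 ms/bit

The slope on a log₂ axis is (597 − 449) / (4.3219 − 2.5850) = 85.206 ms/bit.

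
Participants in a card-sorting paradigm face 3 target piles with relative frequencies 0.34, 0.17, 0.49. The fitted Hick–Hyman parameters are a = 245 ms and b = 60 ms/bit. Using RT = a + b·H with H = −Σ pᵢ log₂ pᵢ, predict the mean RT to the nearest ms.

H = 0.34·log₂(1/0.34) + 0.17·log₂(1/0.17) + 0.49·log₂(1/0.49) = 1.4680 bits.
RT = 245 + 60 × 1.4680 = 333.08 ms.

333 ms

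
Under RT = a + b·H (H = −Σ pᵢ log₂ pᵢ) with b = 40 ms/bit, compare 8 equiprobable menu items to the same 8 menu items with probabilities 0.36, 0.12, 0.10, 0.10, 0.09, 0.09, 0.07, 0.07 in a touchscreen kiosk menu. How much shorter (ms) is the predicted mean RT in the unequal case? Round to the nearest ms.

11 ms

The RT saving is b·ΔH. Equiprobable H₀ = log₂(8) = 3.0000 bits; with the given probabilities H = 2.7245 bits.
b·(H₀ − H) = 40 × (3.0000 − 2.7245) = 11.02 ms.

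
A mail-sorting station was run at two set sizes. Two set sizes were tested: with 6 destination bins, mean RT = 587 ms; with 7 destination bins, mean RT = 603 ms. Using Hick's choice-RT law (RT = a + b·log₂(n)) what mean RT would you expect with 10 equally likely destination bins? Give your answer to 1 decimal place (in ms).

Fit slope and intercept:
  b = (603 − 587) / (log₂ 7 − log₂ 6) = 16 / (2.8074 − 2.5850) = 71.945 ms/bit
  a = 587 − 71.945 × 2.5850 = 401.025 ms
Then RT(10) = 401.025 + 71.945 × log₂ 10 = 401.025 + 71.945 × 3.3219 ≈ 640.021 ms.

640.0 ms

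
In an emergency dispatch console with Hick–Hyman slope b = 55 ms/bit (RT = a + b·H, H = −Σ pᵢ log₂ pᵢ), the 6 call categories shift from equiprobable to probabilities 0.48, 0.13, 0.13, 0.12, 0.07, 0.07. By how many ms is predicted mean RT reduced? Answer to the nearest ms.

22 ms

Equiprobable entropy H₀ = log₂ 6 = 2.5850 bits.
Skewed entropy H = −Σ pᵢ log₂ pᵢ = 2.1777 bits.
ΔRT = b·(H₀ − H) = 55 × 0.4072 = 22.40 ms.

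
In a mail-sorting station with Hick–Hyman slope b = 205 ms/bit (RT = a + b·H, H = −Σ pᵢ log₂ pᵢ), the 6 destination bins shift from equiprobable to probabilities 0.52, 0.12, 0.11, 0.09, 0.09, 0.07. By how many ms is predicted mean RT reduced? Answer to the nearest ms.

Equiprobable entropy H₀ = log₂ 6 = 2.5850 bits.
Skewed entropy H = −Σ pᵢ log₂ pᵢ = 2.1018 bits.
ΔRT = b·(H₀ − H) = 205 × 0.4832 = 99.05 ms.

99 ms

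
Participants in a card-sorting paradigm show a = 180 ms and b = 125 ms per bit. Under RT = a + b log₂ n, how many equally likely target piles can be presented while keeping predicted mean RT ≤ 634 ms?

12

Set 180 + 125·log₂ n ≤ 634 → log₂ n ≤ (634 − 180)/125 = 3.6320.
So n ≤ 2^3.6320 = 12.398; the largest integer n is 12.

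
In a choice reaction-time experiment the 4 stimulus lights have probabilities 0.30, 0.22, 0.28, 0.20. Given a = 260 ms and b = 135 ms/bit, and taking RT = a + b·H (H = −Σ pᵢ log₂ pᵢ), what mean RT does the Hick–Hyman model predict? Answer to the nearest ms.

Entropy contributions −pᵢ log₂ pᵢ: 0.5211, 0.4806, 0.5142, 0.4644; sum H = 1.9803 bits.
RT = a + bH = 260 + 135·1.9803 = 527.34 ms.

527 ms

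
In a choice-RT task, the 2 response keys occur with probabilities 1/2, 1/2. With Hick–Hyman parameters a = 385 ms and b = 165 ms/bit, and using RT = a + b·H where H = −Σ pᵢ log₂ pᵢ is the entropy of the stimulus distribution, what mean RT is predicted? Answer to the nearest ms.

H = −Σ pᵢ log₂ pᵢ = 0.5·1 + 0.5·1 = 1.000 bits.
RT = 385 + 165 × 1.000 = 550.00 ms.

550 ms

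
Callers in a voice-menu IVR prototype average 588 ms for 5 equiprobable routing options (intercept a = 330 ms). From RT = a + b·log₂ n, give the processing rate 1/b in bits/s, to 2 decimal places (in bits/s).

Choice component = 588 − 330 = 258 ms over log₂(5) = 2.3219 bits.
b = 258 / 2.3219 = 111.115 ms/bit, so 1/b = 9.000 bits/s.

9.00 bits/s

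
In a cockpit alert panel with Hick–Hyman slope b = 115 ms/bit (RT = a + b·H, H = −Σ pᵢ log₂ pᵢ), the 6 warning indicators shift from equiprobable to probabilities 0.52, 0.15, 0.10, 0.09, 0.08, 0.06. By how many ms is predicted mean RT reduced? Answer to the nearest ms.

Equiprobable entropy H₀ = log₂ 6 = 2.5850 bits.
Skewed entropy H = −Σ pᵢ log₂ pᵢ = 2.0810 bits.
ΔRT = b·(H₀ − H) = 115 × 0.5040 = 57.95 ms.

58 ms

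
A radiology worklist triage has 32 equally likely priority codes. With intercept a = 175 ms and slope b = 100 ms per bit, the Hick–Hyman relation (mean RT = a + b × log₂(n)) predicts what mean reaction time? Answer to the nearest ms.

log₂(32) = 5 bits, so RT = 175 + 100 × 5 ≈ 675.000 ms.

675 ms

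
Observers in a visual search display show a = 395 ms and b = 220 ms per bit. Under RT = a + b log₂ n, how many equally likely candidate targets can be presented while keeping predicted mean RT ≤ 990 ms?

6

Set 395 + 220·log₂ n ≤ 990 → log₂ n ≤ (990 − 395)/220 = 2.7045.
So n ≤ 2^2.7045 = 6.519; the largest integer n is 6.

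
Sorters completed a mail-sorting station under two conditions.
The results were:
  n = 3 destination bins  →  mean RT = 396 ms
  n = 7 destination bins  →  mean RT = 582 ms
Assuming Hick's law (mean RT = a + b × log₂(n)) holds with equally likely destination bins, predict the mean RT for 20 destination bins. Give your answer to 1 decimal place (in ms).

RT is linear in log₂ n, so two points fix the line:
  b = (582 − 396) / (log₂ 7 − log₂ 3) = 186 / (2.8074 − 1.5850) = 152.161 ms/bit
  a = 396 − 152.161 × 1.5850 = 154.831 ms
Then RT(20) = 154.831 + 152.161 × log₂ 20 = 154.831 + 152.161 × 4.3219 ≈ 812.458 ms.

812.5 ms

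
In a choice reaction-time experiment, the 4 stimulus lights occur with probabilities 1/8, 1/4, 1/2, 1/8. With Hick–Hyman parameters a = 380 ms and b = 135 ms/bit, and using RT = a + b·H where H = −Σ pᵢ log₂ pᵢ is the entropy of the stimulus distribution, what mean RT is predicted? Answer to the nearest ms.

H = −Σ pᵢ log₂ pᵢ = 0.125·3 + 0.25·2 + 0.5·1 + 0.125·3 = 1.750 bits.
RT = 380 + 135 × 1.750 = 616.25 ms.

616 ms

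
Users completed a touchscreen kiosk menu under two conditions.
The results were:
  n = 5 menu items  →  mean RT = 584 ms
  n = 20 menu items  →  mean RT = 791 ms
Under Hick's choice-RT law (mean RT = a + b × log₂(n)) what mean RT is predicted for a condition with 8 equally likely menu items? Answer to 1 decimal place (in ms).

654.2 ms

RT is linear in log₂ n, so two points fix the line:
  b = (791 − 584) / (log₂ 20 − log₂ 5) = 207 / (4.3219 − 2.3219) = 103.500 ms/bit
  a = 584 − 103.500 × 2.3219 = 343.680 ms
Then RT(8) = 343.680 + 103.500 × log₂ 8 = 343.680 + 103.500 × 3 ≈ 654.180 ms.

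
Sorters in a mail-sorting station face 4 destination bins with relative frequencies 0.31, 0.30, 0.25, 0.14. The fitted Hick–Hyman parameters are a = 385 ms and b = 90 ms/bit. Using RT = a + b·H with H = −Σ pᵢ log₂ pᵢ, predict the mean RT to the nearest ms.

560 ms

Entropy contributions −pᵢ log₂ pᵢ: 0.5238, 0.5211, 0.5000, 0.3971; sum H = 1.9420 bits.
RT = a + bH = 385 + 90·1.9420 = 559.78 ms.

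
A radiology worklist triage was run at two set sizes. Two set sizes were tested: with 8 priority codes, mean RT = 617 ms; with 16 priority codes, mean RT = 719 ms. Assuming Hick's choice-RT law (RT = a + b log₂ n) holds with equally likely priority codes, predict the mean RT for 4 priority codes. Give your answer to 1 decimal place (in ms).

515.0 ms

Fit slope and intercept:
  b = (719 − 617) / (log₂ 16 − log₂ 8) = 102 / (4 − 3) = 102.000 ms/bit
  a = 617 − 102.000 × 3 = 311.000 ms
Then RT(4) = 311.000 + 102.000 × log₂ 4 = 311.000 + 102.000 × 2 ≈ 515.000 ms.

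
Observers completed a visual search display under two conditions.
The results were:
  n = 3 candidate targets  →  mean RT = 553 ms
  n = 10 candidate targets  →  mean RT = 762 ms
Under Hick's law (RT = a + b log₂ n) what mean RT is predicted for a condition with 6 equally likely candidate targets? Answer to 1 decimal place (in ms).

RT is linear in log₂ n, so two points fix the line:
  b = (762 − 553) / (log₂ 10 − log₂ 3) = 209 / (3.3219 − 1.5850) = 120.325 ms/bit
  a = 553 − 120.325 × 1.5850 = 362.290 ms
Then RT(6) = 362.290 + 120.325 × log₂ 6 = 362.290 + 120.325 × 2.5850 ≈ 673.325 ms.

673.3 ms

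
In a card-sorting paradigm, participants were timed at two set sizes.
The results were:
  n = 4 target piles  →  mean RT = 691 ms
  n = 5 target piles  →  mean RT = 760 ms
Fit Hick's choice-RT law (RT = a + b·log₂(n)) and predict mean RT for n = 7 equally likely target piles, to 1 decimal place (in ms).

With log₂ n on the abscissa the relation is linear; from the two conditions:
  b = (760 − 691) / (log₂ 5 − log₂ 4) = 69 / (2.3219 − 2) = 214.334 ms/bit
  a = 691 − 214.334 × 2 = 262.333 ms
Then RT(7) = 262.333 + 214.334 × log₂ 7 = 262.333 + 214.334 × 2.8074 ≈ 864.043 ms.

864.0 ms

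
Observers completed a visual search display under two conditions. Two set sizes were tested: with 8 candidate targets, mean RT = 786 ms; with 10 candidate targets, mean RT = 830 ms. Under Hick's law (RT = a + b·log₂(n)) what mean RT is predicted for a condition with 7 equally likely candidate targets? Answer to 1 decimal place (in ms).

Solve the two-equation system in a and b:
  b = (830 − 786) / (log₂ 10 − log₂ 8) = 44 / (3.3219 − 3) = 136.676 ms/bit
  a = 786 − 136.676 × 3 = 375.971 ms
Then RT(7) = 375.971 + 136.676 × log₂ 7 = 375.971 + 136.676 × 2.8074 ≈ 759.670 ms.

759.7 ms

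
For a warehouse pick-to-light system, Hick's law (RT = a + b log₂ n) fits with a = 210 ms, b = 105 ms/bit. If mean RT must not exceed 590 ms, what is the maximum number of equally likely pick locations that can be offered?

12

105·log₂ n ≤ 590 − 210 = 380, giving log₂ n ≤ 3.6190 and n ≤ 12.287. The largest whole number is 12.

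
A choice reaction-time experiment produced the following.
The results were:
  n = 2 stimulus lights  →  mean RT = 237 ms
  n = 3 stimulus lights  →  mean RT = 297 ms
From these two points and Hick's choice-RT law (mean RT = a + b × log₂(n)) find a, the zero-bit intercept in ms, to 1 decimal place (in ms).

The slope on a log₂ axis is (297 − 237) / (1.5850 − 1) = 102.571 ms/bit.
a = RT₁ − b·log₂ n₁ = 237 − 102.571 × 1 = 134.429 ms.

134.4 ms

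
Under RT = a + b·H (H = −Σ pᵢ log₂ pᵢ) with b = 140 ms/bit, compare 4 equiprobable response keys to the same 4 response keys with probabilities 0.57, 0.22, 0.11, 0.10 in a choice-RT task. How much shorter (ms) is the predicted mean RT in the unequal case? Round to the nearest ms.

52 ms

The RT saving is b·ΔH. Equiprobable H₀ = log₂(4) = 2.0000 bits; with the given probabilities H = 1.6253 bits.
b·(H₀ − H) = 140 × (2.0000 − 1.6253) = 52.46 ms.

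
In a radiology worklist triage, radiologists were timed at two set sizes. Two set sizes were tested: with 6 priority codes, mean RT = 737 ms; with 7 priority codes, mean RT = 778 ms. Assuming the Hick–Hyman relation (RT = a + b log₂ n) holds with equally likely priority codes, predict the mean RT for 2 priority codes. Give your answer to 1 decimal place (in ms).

Solve the two-equation system in a and b:
  b = (778 − 737) / (log₂ 7 − log₂ 6) = 41 / (2.8074 − 2.5850) = 184.359 ms/bit
  a = 737 − 184.359 × 2.5850 = 260.439 ms
Then RT(2) = 260.439 + 184.359 × log₂ 2 = 260.439 + 184.359 × 1 ≈ 444.798 ms.

444.8 ms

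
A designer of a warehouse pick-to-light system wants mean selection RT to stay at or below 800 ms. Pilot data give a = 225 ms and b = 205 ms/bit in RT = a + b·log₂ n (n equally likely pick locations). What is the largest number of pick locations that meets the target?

205·log₂ n ≤ 800 − 225 = 575, giving log₂ n ≤ 2.8049 and n ≤ 6.988. The largest whole number is 6.

6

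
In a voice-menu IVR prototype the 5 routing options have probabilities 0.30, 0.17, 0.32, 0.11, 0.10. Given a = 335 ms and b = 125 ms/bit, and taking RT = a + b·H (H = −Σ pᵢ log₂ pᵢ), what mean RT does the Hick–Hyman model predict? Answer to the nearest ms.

606 ms

Entropy contributions −pᵢ log₂ pᵢ: 0.5211, 0.4346, 0.5260, 0.3503, 0.3322; sum H = 2.1642 bits.
RT = a + bH = 335 + 125·2.1642 = 605.52 ms.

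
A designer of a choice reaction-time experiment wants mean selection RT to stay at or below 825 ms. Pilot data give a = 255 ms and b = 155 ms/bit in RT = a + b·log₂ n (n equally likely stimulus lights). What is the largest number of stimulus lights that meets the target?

Information budget: (825 − 255)/155 = 3.6774 bits, so n ≤ 2^3.6774 = 12.794 → at most 12.

12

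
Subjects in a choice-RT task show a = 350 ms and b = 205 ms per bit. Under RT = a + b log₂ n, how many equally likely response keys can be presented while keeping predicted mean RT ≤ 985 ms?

8

Information budget: (985 − 350)/205 = 3.0976 bits, so n ≤ 2^3.0976 = 8.560 → at most 8.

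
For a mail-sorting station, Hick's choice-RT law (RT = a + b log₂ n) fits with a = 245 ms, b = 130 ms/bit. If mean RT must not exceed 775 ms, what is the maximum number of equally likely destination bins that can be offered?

130·log₂ n ≤ 775 − 245 = 530, giving log₂ n ≤ 4.0769 and n ≤ 16.876. The largest whole number is 16.

16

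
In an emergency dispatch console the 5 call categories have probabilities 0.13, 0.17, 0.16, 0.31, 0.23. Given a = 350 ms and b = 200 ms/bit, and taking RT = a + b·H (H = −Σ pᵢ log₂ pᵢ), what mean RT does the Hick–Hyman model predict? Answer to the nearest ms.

Entropy contributions −pᵢ log₂ pᵢ: 0.3826, 0.4346, 0.4230, 0.5238, 0.4877; sum H = 2.2517 bits.
RT = a + bH = 350 + 200·2.2517 = 800.34 ms.

800 ms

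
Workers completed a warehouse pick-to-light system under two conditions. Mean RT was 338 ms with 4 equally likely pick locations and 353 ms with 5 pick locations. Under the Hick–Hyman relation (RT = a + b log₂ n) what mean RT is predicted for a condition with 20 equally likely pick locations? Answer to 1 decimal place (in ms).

Solve the two-equation system in a and b:
  b = (353 − 338) / (log₂ 5 − log₂ 4) = 15 / (2.3219 − 2) = 46.594 ms/bit
  a = 338 − 46.594 × 2 = 244.811 ms
Then RT(20) = 244.811 + 46.594 × log₂ 20 = 244.811 + 46.594 × 4.3219 ≈ 446.189 ms.

446.2 ms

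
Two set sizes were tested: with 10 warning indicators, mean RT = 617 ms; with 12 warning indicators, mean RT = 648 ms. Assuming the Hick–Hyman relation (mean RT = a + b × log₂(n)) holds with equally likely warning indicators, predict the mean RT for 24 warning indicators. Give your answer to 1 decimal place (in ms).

RT is linear in log₂ n, so two points fix the line:
  b = (648 − 617) / (log₂ 12 − log₂ 10) = 31 / (3.5850 − 3.3219) = 117.855 ms/bit
  a = 617 − 117.855 × 3.3219 = 225.493 ms
Then RT(24) = 225.493 + 117.855 × log₂ 24 = 225.493 + 117.855 × 4.5850 ≈ 765.855 ms.

765.9 ms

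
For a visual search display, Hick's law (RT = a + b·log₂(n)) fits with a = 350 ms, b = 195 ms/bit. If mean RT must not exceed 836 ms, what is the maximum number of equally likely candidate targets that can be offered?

Set 350 + 195·log₂ n ≤ 836 → log₂ n ≤ (836 − 350)/195 = 2.4923.
So n ≤ 2^2.4923 = 5.627; the largest integer n is 5.

5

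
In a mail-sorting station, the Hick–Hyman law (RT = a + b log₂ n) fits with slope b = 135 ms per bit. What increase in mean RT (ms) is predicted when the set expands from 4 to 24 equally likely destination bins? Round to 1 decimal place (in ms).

349.0 ms

Only the slope matters, since a is common to both: ΔRT = b·log₂(n₂/n₁).
log₂(24) − log₂(4) = 4.5850 − 2 = 2.5850.
ΔRT = 135 × 2.5850 = 348.970 ms.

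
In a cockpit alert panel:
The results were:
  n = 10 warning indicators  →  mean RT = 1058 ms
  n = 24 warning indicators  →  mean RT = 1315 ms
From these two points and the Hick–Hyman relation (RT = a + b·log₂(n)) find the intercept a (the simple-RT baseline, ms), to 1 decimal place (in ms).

b = (RT₂ − RT₁)/(log₂ n₂ − log₂ n₁) = (1315 − 1058)/(4.5850 − 3.3219) = 203.478 ms/bit.
Intercept: a = 1058 − 203.478·log₂(10) = 382.060 ms.

382.1 ms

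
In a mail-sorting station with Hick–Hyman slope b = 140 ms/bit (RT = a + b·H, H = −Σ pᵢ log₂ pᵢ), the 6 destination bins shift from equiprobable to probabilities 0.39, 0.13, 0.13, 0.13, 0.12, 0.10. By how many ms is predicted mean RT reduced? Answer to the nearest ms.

Equiprobable entropy H₀ = log₂ 6 = 2.5850 bits.
Skewed entropy H = −Σ pᵢ log₂ pᵢ = 2.3770 bits.
ΔRT = b·(H₀ − H) = 140 × 0.2080 = 29.12 ms.

29 ms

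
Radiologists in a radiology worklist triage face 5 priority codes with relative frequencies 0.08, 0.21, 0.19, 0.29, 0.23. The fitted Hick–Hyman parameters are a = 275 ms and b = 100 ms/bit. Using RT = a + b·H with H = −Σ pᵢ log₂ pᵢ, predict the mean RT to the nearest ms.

498 ms

Entropy contributions −pᵢ log₂ pᵢ: 0.2915, 0.4728, 0.4552, 0.5179, 0.4877; sum H = 2.2251 bits.
RT = a + bH = 275 + 100·2.2251 = 497.51 ms.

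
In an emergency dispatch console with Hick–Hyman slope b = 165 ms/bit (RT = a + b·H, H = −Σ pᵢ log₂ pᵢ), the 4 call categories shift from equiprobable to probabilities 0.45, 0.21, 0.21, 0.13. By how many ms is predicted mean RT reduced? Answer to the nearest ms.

25 ms

The RT saving is b·ΔH. Equiprobable H₀ = log₂(4) = 2.0000 bits; with the given probabilities H = 1.8467 bits.
b·(H₀ − H) = 165 × (2.0000 − 1.8467) = 25.30 ms.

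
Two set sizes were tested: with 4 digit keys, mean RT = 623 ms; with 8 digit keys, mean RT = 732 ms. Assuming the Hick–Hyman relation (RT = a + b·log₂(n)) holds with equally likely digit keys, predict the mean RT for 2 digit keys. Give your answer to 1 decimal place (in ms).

RT is linear in log₂ n, so two points fix the line:
  b = (732 − 623) / (log₂ 8 − log₂ 4) = 109 / (3 − 2) = 109.000 ms/bit
  a = 623 − 109.000 × 2 = 405.000 ms
Then RT(2) = 405.000 + 109.000 × log₂ 2 = 405.000 + 109.000 × 1 ≈ 514.000 ms.

514.0 ms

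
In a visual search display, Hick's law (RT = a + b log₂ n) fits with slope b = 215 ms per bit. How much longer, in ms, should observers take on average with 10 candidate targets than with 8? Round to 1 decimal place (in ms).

69.2 ms

The intercept a cancels: ΔRT = b·(log₂ n₂ − log₂ n₁) = b·log₂(n₂/n₁).
log₂(10) − log₂(8) = 3.3219 − 3 = 0.3219.
ΔRT = 215 × 0.3219 = 69.215 ms.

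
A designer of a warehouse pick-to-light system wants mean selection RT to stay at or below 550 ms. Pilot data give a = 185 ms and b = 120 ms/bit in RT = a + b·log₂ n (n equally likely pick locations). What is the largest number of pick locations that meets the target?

Information budget: (550 − 185)/120 = 3.0417 bits, so n ≤ 2^3.0417 = 8.234 → at most 8.

8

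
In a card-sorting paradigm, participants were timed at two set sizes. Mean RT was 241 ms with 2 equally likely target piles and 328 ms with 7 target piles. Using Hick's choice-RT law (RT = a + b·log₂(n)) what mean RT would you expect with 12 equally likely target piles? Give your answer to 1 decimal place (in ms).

365.4 ms

Fit slope and intercept:
  b = (328 − 241) / (log₂ 7 − log₂ 2) = 87 / (2.8074 − 1) = 48.137 ms/bit
  a = 241 − 48.137 × 1 = 192.863 ms
Then RT(12) = 192.863 + 48.137 × log₂ 12 = 192.863 + 48.137 × 3.5850 ≈ 365.431 ms.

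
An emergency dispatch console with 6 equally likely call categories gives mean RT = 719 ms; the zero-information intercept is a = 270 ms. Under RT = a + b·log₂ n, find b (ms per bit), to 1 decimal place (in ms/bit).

173.7 ms/bit

6 alternatives carry log₂ 6 = 2.5850 bits; the choice cost is 719 − 270 = 449 ms, so b = 449/2.5850 = 173.697 ms/bit.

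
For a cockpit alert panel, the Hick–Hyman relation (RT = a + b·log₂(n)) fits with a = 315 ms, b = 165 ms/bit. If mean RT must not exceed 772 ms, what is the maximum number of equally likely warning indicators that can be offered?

165·log₂ n ≤ 772 − 315 = 457, giving log₂ n ≤ 2.7697 and n ≤ 6.820. The largest whole number is 6.

6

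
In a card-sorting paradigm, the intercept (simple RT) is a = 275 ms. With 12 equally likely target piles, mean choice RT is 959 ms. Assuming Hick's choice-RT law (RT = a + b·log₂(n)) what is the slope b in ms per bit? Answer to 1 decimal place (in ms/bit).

190.8 ms/bit

b = (959 − 275) / log₂(12) = 684 / 3.5850 = 190.797 ms/bit.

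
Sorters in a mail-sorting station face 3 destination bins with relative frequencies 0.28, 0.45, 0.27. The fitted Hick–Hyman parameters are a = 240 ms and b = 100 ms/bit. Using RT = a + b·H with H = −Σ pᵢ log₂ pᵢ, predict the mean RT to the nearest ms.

394 ms

Entropy contributions −pᵢ log₂ pᵢ: 0.5142, 0.5184, 0.5100; sum H = 1.5426 bits.
RT = a + bH = 240 + 100·1.5426 = 394.26 ms.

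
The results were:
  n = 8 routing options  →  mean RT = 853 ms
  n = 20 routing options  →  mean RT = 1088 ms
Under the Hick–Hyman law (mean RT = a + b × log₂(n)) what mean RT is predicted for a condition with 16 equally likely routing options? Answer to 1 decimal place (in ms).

1030.8 ms

RT is linear in log₂ n, so two points fix the line:
  b = (1088 − 853) / (log₂ 20 − log₂ 8) = 235 / (4.3219 − 3) = 177.771 ms/bit
  a = 853 − 177.771 × 3 = 319.688 ms
Then RT(16) = 319.688 + 177.771 × log₂ 16 = 319.688 + 177.771 × 4 ≈ 1030.771 ms.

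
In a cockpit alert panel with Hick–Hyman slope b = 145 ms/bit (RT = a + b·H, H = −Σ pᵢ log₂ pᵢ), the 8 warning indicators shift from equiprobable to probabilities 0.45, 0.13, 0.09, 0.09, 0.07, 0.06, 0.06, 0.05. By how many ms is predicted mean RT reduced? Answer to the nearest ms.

The RT saving is b·ΔH. Equiprobable H₀ = log₂(8) = 3.0000 bits; with the given probabilities H = 2.4981 bits.
b·(H₀ − H) = 145 × (3.0000 − 2.4981) = 72.78 ms.

73 ms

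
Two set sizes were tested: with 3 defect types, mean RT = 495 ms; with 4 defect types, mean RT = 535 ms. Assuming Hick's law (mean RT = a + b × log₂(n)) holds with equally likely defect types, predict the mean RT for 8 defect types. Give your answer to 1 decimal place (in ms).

Fit slope and intercept:
  b = (535 − 495) / (log₂ 4 − log₂ 3) = 40 / (2 − 1.5850) = 96.377 ms/bit
  a = 495 − 96.377 × 1.5850 = 342.246 ms
Then RT(8) = 342.246 + 96.377 × log₂ 8 = 342.246 + 96.377 × 3 ≈ 631.377 ms.

631.4 ms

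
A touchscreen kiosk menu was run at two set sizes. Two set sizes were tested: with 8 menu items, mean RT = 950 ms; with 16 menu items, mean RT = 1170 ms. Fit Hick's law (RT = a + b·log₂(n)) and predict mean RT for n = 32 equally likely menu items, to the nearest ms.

RT is linear in log₂ n, so two points fix the line:
  b = (1170 − 950) / (log₂ 16 − log₂ 8) = 220 / (4 − 3) = 220 ms/bit
  a = 950 − 220 × 3 = 290 ms
Then RT(32) = 290 + 220 × log₂ 32 = 290 + 220 × 5 ≈ 1390.000 ms.

1390 ms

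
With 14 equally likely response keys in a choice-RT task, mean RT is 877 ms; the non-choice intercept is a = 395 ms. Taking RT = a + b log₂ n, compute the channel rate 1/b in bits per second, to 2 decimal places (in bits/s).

Choice component = 877 − 395 = 482 ms over log₂(14) = 3.8074 bits.
b = 482 / 3.8074 = 126.597 ms/bit, so 1/b = 7.899 bits/s.

7.90 bits/s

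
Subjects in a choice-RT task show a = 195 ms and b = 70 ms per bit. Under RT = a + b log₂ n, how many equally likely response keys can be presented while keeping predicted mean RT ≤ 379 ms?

Information budget: (379 − 195)/70 = 2.6286 bits, so n ≤ 2^2.6286 = 6.184 → at most 6.

6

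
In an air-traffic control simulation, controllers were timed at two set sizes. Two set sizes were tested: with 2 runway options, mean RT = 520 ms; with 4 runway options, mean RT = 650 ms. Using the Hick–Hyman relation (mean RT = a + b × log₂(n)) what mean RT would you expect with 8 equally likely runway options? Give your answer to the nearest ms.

780 ms

Fit slope and intercept:
  b = (650 − 520) / (log₂ 4 − log₂ 2) = 130 / (2 − 1) = 130 ms/bit
  a = 520 − 130 × 1 = 390 ms
Then RT(8) = 390 + 130 × log₂ 8 = 390 + 130 × 3 ≈ 780.000 ms.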